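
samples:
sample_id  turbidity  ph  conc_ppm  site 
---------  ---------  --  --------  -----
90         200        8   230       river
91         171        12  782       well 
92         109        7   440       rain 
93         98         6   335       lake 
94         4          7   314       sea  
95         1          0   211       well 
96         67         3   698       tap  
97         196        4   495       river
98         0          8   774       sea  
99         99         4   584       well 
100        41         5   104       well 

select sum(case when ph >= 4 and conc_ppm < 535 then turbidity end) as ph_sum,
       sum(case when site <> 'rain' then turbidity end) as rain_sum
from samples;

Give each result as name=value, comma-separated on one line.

ph_sum=648, rain_sum=877

[ph_sum: ph >= 4 and conc_ppm < 535]
sample_id=90: ✓ → 200
sample_id=91: ✗
sample_id=92: ✓ → 109
sample_id=93: ✓ → 98
sample_id=94: ✓ → 4
sample_id=95: ✗
sample_id=96: ✗
sample_id=97: ✓ → 196
sample_id=98: ✗
sample_id=99: ✗
sample_id=100: ✓ → 41
ph_sum = 200 + 109 + 98 + 4 + 196 + 41 = 648
—
[rain_sum: site <> 'rain']
sample_id=90: ✓ → 200
sample_id=91: ✓ → 171
sample_id=92: ✗
sample_id=93: ✓ → 98
sample_id=94: ✓ → 4
sample_id=95: ✓ → 1
sample_id=96: ✓ → 67
sample_id=97: ✓ → 196
sample_id=98: ✓ → 0
sample_id=99: ✓ → 99
sample_id=100: ✓ → 41
rain_sum = 200 + 171 + 98 + 4 + 1 + 67 + 196 + 99 + 41 = 877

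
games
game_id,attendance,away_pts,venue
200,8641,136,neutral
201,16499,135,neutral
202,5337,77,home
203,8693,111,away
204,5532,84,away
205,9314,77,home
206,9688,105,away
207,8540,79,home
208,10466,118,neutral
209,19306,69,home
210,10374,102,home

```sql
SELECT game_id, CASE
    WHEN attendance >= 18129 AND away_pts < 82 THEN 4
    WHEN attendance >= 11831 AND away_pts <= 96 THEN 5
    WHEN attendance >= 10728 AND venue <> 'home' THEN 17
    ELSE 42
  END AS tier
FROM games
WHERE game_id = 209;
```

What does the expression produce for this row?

4

game_id = 209: attendance=19306, away_pts=69, venue=home.
attendance >= 18129 AND away_pts < 82 → true → 4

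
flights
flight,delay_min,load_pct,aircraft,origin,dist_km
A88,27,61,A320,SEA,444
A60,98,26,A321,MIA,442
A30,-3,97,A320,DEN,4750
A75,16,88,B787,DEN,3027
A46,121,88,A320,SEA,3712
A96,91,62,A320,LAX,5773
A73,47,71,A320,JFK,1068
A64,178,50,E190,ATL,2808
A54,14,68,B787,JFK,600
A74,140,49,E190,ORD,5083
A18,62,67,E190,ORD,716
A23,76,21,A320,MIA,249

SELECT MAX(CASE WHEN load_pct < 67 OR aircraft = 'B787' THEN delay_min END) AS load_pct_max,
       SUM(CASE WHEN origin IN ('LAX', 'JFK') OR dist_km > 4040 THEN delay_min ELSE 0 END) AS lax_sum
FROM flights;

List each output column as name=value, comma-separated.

load_pct_max=178, lax_sum=289

[load_pct_max: load_pct < 67 OR aircraft = 'B787']
flight=A88: ✓ → 27
flight=A60: ✓ → 98
flight=A30: ✗
flight=A75: ✓ → 16
flight=A46: ✗
flight=A96: ✓ → 91
flight=A73: ✗
flight=A64: ✓ → 178
flight=A54: ✓ → 14
flight=A74: ✓ → 140
flight=A18: ✗
flight=A23: ✓ → 76
load_pct_max = MAX(27, 98, 16, 91, 178, 14, 140, 76) = 178
—
[lax_sum: origin IN ('LAX', 'JFK') OR dist_km > 4040]
flight=A88: ✗
flight=A60: ✗
flight=A30: ✓ → -3
flight=A75: ✗
flight=A46: ✗
flight=A96: ✓ → 91
flight=A73: ✓ → 47
flight=A64: ✗
flight=A54: ✓ → 14
flight=A74: ✓ → 140
flight=A18: ✗
flight=A23: ✗
lax_sum = -3 + 91 + 47 + 14 + 140 = 289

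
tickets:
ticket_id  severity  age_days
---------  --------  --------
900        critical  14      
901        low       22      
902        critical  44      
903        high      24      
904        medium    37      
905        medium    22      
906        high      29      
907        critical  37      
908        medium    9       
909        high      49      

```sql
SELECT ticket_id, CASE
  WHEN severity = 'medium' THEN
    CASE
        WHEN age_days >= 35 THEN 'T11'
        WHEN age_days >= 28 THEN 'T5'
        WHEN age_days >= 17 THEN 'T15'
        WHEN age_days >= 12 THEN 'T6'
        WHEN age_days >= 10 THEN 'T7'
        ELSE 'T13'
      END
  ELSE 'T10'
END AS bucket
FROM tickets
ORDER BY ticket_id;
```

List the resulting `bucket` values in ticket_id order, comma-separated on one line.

ticket_id=900: severity='critical' → outer ELSE → T10
ticket_id=901: severity='low' → outer ELSE → T10
ticket_id=902: severity='critical' → outer ELSE → T10
ticket_id=903: severity='high' → outer ELSE → T10
ticket_id=904: severity='medium' → inner[age_days >= 35] → T11
ticket_id=905: severity='medium' → inner[age_days >= 17] → T15
ticket_id=906: severity='high' → outer ELSE → T10
ticket_id=907: severity='critical' → outer ELSE → T10
ticket_id=908: severity='medium' → inner[ELSE] → T13
ticket_id=909: severity='high' → outer ELSE → T10

T10, T10, T10, T10, T11, T15, T10, T10, T13, T10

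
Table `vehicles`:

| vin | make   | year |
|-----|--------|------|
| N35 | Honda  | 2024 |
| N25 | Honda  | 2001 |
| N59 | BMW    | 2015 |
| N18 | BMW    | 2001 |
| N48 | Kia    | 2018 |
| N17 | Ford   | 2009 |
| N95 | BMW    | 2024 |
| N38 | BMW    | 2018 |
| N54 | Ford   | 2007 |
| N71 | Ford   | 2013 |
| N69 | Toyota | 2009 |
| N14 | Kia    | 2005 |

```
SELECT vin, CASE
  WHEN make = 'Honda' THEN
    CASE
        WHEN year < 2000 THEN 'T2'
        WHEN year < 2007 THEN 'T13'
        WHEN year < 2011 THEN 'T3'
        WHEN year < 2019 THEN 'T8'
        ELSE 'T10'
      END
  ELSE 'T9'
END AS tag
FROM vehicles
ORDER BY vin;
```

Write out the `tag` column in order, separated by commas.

vin=N14: make='Kia' → outer ELSE → T9
vin=N17: make='Ford' → outer ELSE → T9
vin=N18: make='BMW' → outer ELSE → T9
vin=N25: make='Honda' → inner[year < 2007] → T13
vin=N35: make='Honda' → inner[ELSE] → T10
vin=N38: make='BMW' → outer ELSE → T9
vin=N48: make='Kia' → outer ELSE → T9
vin=N54: make='Ford' → outer ELSE → T9
vin=N59: make='BMW' → outer ELSE → T9
vin=N69: make='Toyota' → outer ELSE → T9
vin=N71: make='Ford' → outer ELSE → T9
vin=N95: make='BMW' → outer ELSE → T9

T9, T9, T9, T13, T10, T9, T9, T9, T9, T9, T9, T9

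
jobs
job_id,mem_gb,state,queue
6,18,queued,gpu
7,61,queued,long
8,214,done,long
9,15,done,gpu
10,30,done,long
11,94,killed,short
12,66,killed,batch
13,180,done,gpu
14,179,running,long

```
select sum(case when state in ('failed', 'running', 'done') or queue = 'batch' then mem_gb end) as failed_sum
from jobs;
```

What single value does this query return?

job_id=6: ✗
job_id=7: ✗
job_id=8: ✓ → 214
job_id=9: ✓ → 15
job_id=10: ✓ → 30
job_id=11: ✗
job_id=12: ✓ → 66
job_id=13: ✓ → 180
job_id=14: ✓ → 179
failed_sum = 214 + 15 + 30 + 66 + 180 + 179 = 684

684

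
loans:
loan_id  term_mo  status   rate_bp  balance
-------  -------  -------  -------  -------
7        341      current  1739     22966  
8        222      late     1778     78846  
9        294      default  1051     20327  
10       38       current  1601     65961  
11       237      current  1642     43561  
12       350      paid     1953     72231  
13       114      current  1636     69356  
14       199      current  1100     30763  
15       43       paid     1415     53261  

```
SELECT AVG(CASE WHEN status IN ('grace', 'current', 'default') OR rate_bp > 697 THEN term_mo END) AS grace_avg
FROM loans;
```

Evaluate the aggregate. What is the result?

204.2222222222

loan_id=7: ✓ → 341
loan_id=8: ✓ → 222
loan_id=9: ✓ → 294
loan_id=10: ✓ → 38
loan_id=11: ✓ → 237
loan_id=12: ✓ → 350
loan_id=13: ✓ → 114
loan_id=14: ✓ → 199
loan_id=15: ✓ → 43
grace_avg = (341 + 222 + 294 + 38 + 237 + 350 + 114 + 199 + 43) / 9 = 204.2222222222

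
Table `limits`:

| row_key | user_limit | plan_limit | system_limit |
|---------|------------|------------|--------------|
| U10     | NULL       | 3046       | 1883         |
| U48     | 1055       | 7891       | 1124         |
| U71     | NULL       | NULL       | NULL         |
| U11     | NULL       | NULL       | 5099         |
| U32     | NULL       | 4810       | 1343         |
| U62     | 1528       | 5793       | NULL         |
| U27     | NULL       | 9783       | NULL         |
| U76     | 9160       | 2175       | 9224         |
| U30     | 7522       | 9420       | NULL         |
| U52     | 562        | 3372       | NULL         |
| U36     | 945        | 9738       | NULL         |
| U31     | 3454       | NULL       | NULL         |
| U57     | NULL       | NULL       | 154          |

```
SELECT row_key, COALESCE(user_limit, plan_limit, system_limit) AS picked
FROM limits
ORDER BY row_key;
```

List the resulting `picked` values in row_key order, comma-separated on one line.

3046, 5099, 9783, 7522, 3454, 4810, 945, 1055, 562, 154, 1528, NULL, 9160

row_key=U10: user_limit=NULL, plan_limit=3046 → 3046
row_key=U11: user_limit=NULL, plan_limit=NULL, system_limit=5099 → 5099
row_key=U27: user_limit=NULL, plan_limit=9783 → 9783
row_key=U30: user_limit=7522 → 7522
row_key=U31: user_limit=3454 → 3454
row_key=U32: user_limit=NULL, plan_limit=4810 → 4810
row_key=U36: user_limit=945 → 945
row_key=U48: user_limit=1055 → 1055
row_key=U52: user_limit=562 → 562
row_key=U57: user_limit=NULL, plan_limit=NULL, system_limit=154 → 154
row_key=U62: user_limit=1528 → 1528
row_key=U71: user_limit=NULL, plan_limit=NULL, system_limit=NULL (all NULL) → NULL
row_key=U76: user_limit=9160 → 9160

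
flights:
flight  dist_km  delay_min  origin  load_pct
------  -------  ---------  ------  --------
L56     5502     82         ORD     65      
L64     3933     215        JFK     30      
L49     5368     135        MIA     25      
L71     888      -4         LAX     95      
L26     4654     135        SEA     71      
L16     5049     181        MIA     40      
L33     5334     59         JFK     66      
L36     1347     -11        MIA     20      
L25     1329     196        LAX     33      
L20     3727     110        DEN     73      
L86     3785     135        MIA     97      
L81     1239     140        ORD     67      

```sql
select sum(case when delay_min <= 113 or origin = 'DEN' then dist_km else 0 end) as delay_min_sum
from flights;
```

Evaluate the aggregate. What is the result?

flight=L56: ✓ → 5502
flight=L64: ✗
flight=L49: ✗
flight=L71: ✓ → 888
flight=L26: ✗
flight=L16: ✗
flight=L33: ✓ → 5334
flight=L36: ✓ → 1347
flight=L25: ✗
flight=L20: ✓ → 3727
flight=L86: ✗
flight=L81: ✗
delay_min_sum = 5502 + 888 + 5334 + 1347 + 3727 = 16798

16798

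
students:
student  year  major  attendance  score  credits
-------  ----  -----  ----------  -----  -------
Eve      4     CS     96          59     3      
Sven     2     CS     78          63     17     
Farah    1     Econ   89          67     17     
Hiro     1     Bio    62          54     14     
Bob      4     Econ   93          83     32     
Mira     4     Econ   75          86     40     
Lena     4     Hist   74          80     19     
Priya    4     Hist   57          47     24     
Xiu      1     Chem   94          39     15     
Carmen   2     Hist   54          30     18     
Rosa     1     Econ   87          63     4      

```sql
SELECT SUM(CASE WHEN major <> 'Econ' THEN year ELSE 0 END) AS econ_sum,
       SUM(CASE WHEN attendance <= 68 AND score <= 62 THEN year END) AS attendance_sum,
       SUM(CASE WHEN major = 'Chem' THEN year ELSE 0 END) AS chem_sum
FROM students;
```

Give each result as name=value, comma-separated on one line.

[econ_sum: major <> 'Econ']
student=Eve: ✓ → 4
student=Sven: ✓ → 2
student=Farah: ✗
student=Hiro: ✓ → 1
student=Bob: ✗
student=Mira: ✗
student=Lena: ✓ → 4
student=Priya: ✓ → 4
student=Xiu: ✓ → 1
student=Carmen: ✓ → 2
student=Rosa: ✗
econ_sum = 4 + 2 + 1 + 4 + 4 + 1 + 2 = 18
—
[attendance_sum: attendance <= 68 AND score <= 62]
student=Eve: ✗
student=Sven: ✗
student=Farah: ✗
student=Hiro: ✓ → 1
student=Bob: ✗
student=Mira: ✗
student=Lena: ✗
student=Priya: ✓ → 4
student=Xiu: ✗
student=Carmen: ✓ → 2
student=Rosa: ✗
attendance_sum = 1 + 4 + 2 = 7
—
[chem_sum: major = 'Chem']
student=Eve: ✗
student=Sven: ✗
student=Farah: ✗
student=Hiro: ✗
student=Bob: ✗
student=Mira: ✗
student=Lena: ✗
student=Priya: ✗
student=Xiu: ✓ → 1
student=Carmen: ✗
student=Rosa: ✗
chem_sum = 1

econ_sum=18, attendance_sum=7, chem_sum=1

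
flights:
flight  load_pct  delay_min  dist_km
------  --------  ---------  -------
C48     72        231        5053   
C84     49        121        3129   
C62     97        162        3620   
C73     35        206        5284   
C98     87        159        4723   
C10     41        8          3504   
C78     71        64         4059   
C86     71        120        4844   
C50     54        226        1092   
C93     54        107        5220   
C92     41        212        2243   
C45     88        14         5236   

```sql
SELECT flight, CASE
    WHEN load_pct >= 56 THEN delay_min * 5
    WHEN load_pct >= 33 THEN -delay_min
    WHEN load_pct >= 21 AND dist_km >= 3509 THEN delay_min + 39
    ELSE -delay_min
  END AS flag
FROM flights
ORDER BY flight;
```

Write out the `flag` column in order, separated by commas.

flight=C10: load_pct >= 33 → -8
flight=C45: load_pct >= 56 → 70
flight=C48: load_pct >= 56 → 1155
flight=C50: load_pct >= 33 → -226
flight=C62: load_pct >= 56 → 810
flight=C73: load_pct >= 33 → -206
flight=C78: load_pct >= 56 → 320
flight=C84: load_pct >= 33 → -121
flight=C86: load_pct >= 56 → 600
flight=C92: load_pct >= 33 → -212
flight=C93: load_pct >= 33 → -107
flight=C98: load_pct >= 56 → 795

-8, 70, 1155, -226, 810, -206, 320, -121, 600, -212, -107, 795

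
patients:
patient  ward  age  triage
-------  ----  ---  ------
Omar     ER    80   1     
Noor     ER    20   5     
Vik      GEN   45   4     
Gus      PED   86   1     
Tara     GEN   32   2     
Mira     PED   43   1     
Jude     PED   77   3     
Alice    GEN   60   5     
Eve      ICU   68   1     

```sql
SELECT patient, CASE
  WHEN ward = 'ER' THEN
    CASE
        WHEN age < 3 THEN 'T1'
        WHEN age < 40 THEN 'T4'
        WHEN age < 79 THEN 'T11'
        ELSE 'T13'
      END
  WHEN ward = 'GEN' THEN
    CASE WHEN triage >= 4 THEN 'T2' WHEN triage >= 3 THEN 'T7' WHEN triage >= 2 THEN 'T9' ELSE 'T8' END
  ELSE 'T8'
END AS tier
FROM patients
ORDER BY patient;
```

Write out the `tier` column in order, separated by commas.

patient=Alice: ward='GEN' → inner[triage >= 4] → T2
patient=Eve: ward='ICU' → outer ELSE → T8
patient=Gus: ward='PED' → outer ELSE → T8
patient=Jude: ward='PED' → outer ELSE → T8
patient=Mira: ward='PED' → outer ELSE → T8
patient=Noor: ward='ER' → inner[age < 40] → T4
patient=Omar: ward='ER' → inner[ELSE] → T13
patient=Tara: ward='GEN' → inner[triage >= 2] → T9
patient=Vik: ward='GEN' → inner[triage >= 4] → T2

T2, T8, T8, T8, T8, T4, T13, T9, T2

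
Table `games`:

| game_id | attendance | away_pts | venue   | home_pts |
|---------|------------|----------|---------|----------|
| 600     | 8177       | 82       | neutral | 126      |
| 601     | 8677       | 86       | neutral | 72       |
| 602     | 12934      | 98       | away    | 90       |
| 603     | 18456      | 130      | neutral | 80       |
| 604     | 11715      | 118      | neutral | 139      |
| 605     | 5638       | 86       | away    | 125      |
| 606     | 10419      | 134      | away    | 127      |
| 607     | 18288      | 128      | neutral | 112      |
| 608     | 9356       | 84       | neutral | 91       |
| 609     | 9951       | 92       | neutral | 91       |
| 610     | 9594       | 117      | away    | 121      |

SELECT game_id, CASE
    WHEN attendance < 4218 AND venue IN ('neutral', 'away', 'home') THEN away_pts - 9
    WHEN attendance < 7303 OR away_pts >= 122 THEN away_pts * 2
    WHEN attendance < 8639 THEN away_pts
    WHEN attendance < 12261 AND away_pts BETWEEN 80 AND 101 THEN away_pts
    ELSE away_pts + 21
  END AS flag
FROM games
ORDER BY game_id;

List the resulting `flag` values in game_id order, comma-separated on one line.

82, 86, 119, 260, 139, 172, 268, 256, 84, 92, 138

game_id=600: attendance < 8639 → 82
game_id=601: attendance < 12261 AND away_pts BETWEEN 80 AND 101 → 86
game_id=602: ELSE → 119
game_id=603: attendance < 7303 OR away_pts >= 122 → 260
game_id=604: ELSE → 139
game_id=605: attendance < 7303 OR away_pts >= 122 → 172
game_id=606: attendance < 7303 OR away_pts >= 122 → 268
game_id=607: attendance < 7303 OR away_pts >= 122 → 256
game_id=608: attendance < 12261 AND away_pts BETWEEN 80 AND 101 → 84
game_id=609: attendance < 12261 AND away_pts BETWEEN 80 AND 101 → 92
game_id=610: ELSE → 138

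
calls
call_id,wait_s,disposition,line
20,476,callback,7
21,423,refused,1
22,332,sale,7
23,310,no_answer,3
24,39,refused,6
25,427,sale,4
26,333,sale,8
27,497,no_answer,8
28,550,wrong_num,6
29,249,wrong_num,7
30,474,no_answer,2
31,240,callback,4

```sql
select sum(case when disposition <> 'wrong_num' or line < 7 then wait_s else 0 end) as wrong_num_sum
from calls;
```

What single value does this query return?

4101

call_id=20: ✓ → 476
call_id=21: ✓ → 423
call_id=22: ✓ → 332
call_id=23: ✓ → 310
call_id=24: ✓ → 39
call_id=25: ✓ → 427
call_id=26: ✓ → 333
call_id=27: ✓ → 497
call_id=28: ✓ → 550
call_id=29: ✗
call_id=30: ✓ → 474
call_id=31: ✓ → 240
wrong_num_sum = 476 + 423 + 332 + 310 + 39 + 427 + 333 + 497 + 550 + 474 + 240 = 4101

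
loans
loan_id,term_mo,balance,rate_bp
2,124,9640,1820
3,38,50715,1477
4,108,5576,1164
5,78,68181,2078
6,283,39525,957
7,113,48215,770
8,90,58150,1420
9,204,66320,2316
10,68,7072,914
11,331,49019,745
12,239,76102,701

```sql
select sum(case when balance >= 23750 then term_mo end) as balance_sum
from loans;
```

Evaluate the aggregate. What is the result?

1376

loan_id=2: ✗
loan_id=3: ✓ → 38
loan_id=4: ✗
loan_id=5: ✓ → 78
loan_id=6: ✓ → 283
loan_id=7: ✓ → 113
loan_id=8: ✓ → 90
loan_id=9: ✓ → 204
loan_id=10: ✗
loan_id=11: ✓ → 331
loan_id=12: ✓ → 239
balance_sum = 38 + 78 + 283 + 113 + 90 + 204 + 331 + 239 = 1376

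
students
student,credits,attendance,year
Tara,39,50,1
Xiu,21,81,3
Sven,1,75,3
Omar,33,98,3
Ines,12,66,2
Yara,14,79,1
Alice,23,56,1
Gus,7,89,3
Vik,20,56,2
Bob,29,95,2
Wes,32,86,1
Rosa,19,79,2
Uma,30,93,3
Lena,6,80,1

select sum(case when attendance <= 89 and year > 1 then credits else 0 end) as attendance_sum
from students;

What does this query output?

student=Tara: ✗
student=Xiu: ✓ → 21
student=Sven: ✓ → 1
student=Omar: ✗
student=Ines: ✓ → 12
student=Yara: ✗
student=Alice: ✗
student=Gus: ✓ → 7
student=Vik: ✓ → 20
student=Bob: ✗
student=Wes: ✗
student=Rosa: ✓ → 19
student=Uma: ✗
student=Lena: ✗
attendance_sum = 21 + 1 + 12 + 7 + 20 + 19 = 80

80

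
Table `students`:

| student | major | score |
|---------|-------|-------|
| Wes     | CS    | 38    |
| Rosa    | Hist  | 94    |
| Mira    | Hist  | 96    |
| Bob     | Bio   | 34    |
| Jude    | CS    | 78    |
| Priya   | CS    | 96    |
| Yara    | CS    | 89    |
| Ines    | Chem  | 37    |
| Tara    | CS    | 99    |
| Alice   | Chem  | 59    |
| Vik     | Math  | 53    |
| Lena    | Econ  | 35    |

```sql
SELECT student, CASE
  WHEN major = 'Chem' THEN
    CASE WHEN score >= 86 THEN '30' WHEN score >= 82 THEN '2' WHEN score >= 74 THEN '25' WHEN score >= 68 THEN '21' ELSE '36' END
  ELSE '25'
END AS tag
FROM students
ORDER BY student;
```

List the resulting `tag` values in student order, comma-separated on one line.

36, 25, 36, 25, 25, 25, 25, 25, 25, 25, 25, 25

student=Alice: major='Chem' → inner[ELSE] → 36
student=Bob: major='Bio' → outer ELSE → 25
student=Ines: major='Chem' → inner[ELSE] → 36
student=Jude: major='CS' → outer ELSE → 25
student=Lena: major='Econ' → outer ELSE → 25
student=Mira: major='Hist' → outer ELSE → 25
student=Priya: major='CS' → outer ELSE → 25
student=Rosa: major='Hist' → outer ELSE → 25
student=Tara: major='CS' → outer ELSE → 25
student=Vik: major='Math' → outer ELSE → 25
student=Wes: major='CS' → outer ELSE → 25
student=Yara: major='CS' → outer ELSE → 25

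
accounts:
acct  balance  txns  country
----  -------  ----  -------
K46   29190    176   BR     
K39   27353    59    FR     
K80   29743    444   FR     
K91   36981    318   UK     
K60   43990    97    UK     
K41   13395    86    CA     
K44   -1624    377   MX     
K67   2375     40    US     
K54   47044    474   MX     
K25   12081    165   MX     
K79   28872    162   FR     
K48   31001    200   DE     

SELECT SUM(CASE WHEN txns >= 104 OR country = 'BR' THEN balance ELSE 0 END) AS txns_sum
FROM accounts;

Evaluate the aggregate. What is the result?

acct=K46: ✓ → 29190
acct=K39: ✗
acct=K80: ✓ → 29743
acct=K91: ✓ → 36981
acct=K60: ✗
acct=K41: ✗
acct=K44: ✓ → -1624
acct=K67: ✗
acct=K54: ✓ → 47044
acct=K25: ✓ → 12081
acct=K79: ✓ → 28872
acct=K48: ✓ → 31001
txns_sum = 29190 + 29743 + 36981 + -1624 + 47044 + 12081 + 28872 + 31001 = 213288

213288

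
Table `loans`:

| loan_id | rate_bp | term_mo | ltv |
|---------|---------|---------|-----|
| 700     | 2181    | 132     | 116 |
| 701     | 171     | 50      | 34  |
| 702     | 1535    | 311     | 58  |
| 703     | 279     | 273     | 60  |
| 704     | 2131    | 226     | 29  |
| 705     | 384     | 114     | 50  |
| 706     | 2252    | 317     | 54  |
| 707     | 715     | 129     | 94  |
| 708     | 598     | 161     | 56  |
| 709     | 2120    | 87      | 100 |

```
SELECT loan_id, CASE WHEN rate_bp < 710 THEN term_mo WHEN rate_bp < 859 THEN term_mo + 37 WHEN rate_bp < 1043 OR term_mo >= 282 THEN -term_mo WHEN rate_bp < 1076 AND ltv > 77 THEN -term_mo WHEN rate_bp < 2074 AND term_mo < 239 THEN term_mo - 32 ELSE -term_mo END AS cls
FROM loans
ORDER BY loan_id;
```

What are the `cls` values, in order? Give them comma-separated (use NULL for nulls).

-132, 50, -311, 273, -226, 114, -317, 166, 161, -87

loan_id=700: ELSE → -132
loan_id=701: rate_bp < 710 → 50
loan_id=702: rate_bp < 1043 OR term_mo >= 282 → -311
loan_id=703: rate_bp < 710 → 273
loan_id=704: ELSE → -226
loan_id=705: rate_bp < 710 → 114
loan_id=706: rate_bp < 1043 OR term_mo >= 282 → -317
loan_id=707: rate_bp < 859 → 166
loan_id=708: rate_bp < 710 → 161
loan_id=709: ELSE → -87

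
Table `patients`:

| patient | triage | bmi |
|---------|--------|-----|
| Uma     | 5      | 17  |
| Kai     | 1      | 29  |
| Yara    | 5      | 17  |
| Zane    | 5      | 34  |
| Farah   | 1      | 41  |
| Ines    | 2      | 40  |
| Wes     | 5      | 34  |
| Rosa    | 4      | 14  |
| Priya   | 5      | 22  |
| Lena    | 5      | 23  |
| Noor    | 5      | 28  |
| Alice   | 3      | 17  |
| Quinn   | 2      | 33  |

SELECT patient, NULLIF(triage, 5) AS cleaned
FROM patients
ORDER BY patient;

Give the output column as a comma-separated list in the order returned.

patient=Alice: triage=3 vs 5: differ → 3
patient=Farah: triage=1 vs 5: differ → 1
patient=Ines: triage=2 vs 5: differ → 2
patient=Kai: triage=1 vs 5: differ → 1
patient=Lena: triage=5 vs 5: equal → NULL
patient=Noor: triage=5 vs 5: equal → NULL
patient=Priya: triage=5 vs 5: equal → NULL
patient=Quinn: triage=2 vs 5: differ → 2
patient=Rosa: triage=4 vs 5: differ → 4
patient=Uma: triage=5 vs 5: equal → NULL
patient=Wes: triage=5 vs 5: equal → NULL
patient=Yara: triage=5 vs 5: equal → NULL
patient=Zane: triage=5 vs 5: equal → NULL

3, 1, 2, 1, NULL, NULL, NULL, 2, 4, NULL, NULL, NULL, NULL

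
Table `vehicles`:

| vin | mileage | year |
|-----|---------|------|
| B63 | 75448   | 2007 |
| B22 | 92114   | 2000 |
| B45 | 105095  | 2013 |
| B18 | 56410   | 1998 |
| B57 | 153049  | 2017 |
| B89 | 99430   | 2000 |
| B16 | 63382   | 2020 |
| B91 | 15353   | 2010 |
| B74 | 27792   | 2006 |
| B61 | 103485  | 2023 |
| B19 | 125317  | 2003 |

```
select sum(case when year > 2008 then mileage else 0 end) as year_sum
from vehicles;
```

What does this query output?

vin=B63: ✗
vin=B22: ✗
vin=B45: ✓ → 105095
vin=B18: ✗
vin=B57: ✓ → 153049
vin=B89: ✗
vin=B16: ✓ → 63382
vin=B91: ✓ → 15353
vin=B74: ✗
vin=B61: ✓ → 103485
vin=B19: ✗
year_sum = 105095 + 153049 + 63382 + 15353 + 103485 = 440364

440364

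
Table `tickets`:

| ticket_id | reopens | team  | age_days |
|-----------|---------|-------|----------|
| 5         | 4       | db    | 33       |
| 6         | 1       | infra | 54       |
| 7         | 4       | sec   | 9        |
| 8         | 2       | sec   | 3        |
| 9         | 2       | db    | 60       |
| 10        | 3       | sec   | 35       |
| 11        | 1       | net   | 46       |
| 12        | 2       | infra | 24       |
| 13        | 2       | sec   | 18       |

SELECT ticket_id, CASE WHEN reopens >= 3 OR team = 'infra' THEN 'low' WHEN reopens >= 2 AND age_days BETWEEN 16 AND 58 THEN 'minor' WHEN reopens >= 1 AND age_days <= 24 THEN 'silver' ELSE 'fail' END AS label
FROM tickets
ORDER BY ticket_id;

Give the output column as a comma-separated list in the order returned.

ticket_id=5: reopens >= 3 OR team = 'infra' → low
ticket_id=6: reopens >= 3 OR team = 'infra' → low
ticket_id=7: reopens >= 3 OR team = 'infra' → low
ticket_id=8: reopens >= 1 AND age_days <= 24 → silver
ticket_id=9: ELSE → fail
ticket_id=10: reopens >= 3 OR team = 'infra' → low
ticket_id=11: ELSE → fail
ticket_id=12: reopens >= 3 OR team = 'infra' → low
ticket_id=13: reopens >= 2 AND age_days BETWEEN 16 AND 58 → minor

low, low, low, silver, fail, low, fail, low, minor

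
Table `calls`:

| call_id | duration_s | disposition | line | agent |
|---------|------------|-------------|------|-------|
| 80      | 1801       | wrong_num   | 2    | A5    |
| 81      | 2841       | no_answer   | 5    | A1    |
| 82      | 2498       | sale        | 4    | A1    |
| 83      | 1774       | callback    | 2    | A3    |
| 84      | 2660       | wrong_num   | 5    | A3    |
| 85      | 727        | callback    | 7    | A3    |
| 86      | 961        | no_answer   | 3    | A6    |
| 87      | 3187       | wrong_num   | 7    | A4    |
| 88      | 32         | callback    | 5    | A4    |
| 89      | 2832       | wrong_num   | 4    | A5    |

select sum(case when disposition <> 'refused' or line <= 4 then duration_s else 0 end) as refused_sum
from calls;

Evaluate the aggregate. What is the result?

call_id=80: ✓ → 1801
call_id=81: ✓ → 2841
call_id=82: ✓ → 2498
call_id=83: ✓ → 1774
call_id=84: ✓ → 2660
call_id=85: ✓ → 727
call_id=86: ✓ → 961
call_id=87: ✓ → 3187
call_id=88: ✓ → 32
call_id=89: ✓ → 2832
refused_sum = 1801 + 2841 + 2498 + 1774 + 2660 + 727 + 961 + 3187 + 32 + 2832 = 19313

19313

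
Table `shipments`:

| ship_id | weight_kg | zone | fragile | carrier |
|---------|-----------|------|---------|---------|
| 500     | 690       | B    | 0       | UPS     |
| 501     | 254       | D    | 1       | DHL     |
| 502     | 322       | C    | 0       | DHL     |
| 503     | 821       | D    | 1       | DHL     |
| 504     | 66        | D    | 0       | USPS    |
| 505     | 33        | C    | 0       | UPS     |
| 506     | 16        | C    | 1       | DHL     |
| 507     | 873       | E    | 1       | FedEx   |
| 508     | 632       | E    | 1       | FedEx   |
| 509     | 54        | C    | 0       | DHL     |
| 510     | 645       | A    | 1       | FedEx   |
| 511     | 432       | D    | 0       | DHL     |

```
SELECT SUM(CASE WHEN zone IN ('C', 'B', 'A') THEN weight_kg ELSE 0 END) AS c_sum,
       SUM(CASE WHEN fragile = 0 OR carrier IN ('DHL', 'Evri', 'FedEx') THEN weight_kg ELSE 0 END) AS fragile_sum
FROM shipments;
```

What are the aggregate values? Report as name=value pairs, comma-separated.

c_sum=1760, fragile_sum=4838

[c_sum: zone IN ('C', 'B', 'A')]
ship_id=500: ✓ → 690
ship_id=501: ✗
ship_id=502: ✓ → 322
ship_id=503: ✗
ship_id=504: ✗
ship_id=505: ✓ → 33
ship_id=506: ✓ → 16
ship_id=507: ✗
ship_id=508: ✗
ship_id=509: ✓ → 54
ship_id=510: ✓ → 645
ship_id=511: ✗
c_sum = 690 + 322 + 33 + 16 + 54 + 645 = 1760
—
[fragile_sum: fragile = 0 OR carrier IN ('DHL', 'Evri', 'FedEx')]
ship_id=500: ✓ → 690
ship_id=501: ✓ → 254
ship_id=502: ✓ → 322
ship_id=503: ✓ → 821
ship_id=504: ✓ → 66
ship_id=505: ✓ → 33
ship_id=506: ✓ → 16
ship_id=507: ✓ → 873
ship_id=508: ✓ → 632
ship_id=509: ✓ → 54
ship_id=510: ✓ → 645
ship_id=511: ✓ → 432
fragile_sum = 690 + 254 + 322 + 821 + 66 + 33 + 16 + 873 + 632 + 54 + 645 + 432 = 4838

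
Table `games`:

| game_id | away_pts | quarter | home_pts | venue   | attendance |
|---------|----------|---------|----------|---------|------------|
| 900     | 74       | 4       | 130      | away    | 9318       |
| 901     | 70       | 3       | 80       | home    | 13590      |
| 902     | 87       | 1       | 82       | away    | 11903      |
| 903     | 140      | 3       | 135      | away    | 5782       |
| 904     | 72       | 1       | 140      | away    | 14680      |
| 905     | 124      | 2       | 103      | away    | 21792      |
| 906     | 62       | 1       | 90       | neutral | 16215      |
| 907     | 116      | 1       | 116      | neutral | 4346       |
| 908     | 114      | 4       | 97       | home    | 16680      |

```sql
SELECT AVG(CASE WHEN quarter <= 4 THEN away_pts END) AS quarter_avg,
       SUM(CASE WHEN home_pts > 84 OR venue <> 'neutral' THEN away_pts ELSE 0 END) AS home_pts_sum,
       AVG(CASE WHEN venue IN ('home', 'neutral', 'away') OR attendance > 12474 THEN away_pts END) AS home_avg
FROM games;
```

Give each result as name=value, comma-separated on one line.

quarter_avg=95.4444444444, home_pts_sum=859, home_avg=95.4444444444

[quarter_avg: quarter <= 4]
game_id=900: ✓ → 74
game_id=901: ✓ → 70
game_id=902: ✓ → 87
game_id=903: ✓ → 140
game_id=904: ✓ → 72
game_id=905: ✓ → 124
game_id=906: ✓ → 62
game_id=907: ✓ → 116
game_id=908: ✓ → 114
quarter_avg = (74 + 70 + 87 + 140 + 72 + 124 + 62 + 116 + 114) / 9 = 95.4444444444
—
[home_pts_sum: home_pts > 84 OR venue <> 'neutral']
game_id=900: ✓ → 74
game_id=901: ✓ → 70
game_id=902: ✓ → 87
game_id=903: ✓ → 140
game_id=904: ✓ → 72
game_id=905: ✓ → 124
game_id=906: ✓ → 62
game_id=907: ✓ → 116
game_id=908: ✓ → 114
home_pts_sum = 74 + 70 + 87 + 140 + 72 + 124 + 62 + 116 + 114 = 859
—
[home_avg: venue IN ('home', 'neutral', 'away') OR attendance > 12474]
game_id=900: ✓ → 74
game_id=901: ✓ → 70
game_id=902: ✓ → 87
game_id=903: ✓ → 140
game_id=904: ✓ → 72
game_id=905: ✓ → 124
game_id=906: ✓ → 62
game_id=907: ✓ → 116
game_id=908: ✓ → 114
home_avg = (74 + 70 + 87 + 140 + 72 + 124 + 62 + 116 + 114) / 9 = 95.4444444444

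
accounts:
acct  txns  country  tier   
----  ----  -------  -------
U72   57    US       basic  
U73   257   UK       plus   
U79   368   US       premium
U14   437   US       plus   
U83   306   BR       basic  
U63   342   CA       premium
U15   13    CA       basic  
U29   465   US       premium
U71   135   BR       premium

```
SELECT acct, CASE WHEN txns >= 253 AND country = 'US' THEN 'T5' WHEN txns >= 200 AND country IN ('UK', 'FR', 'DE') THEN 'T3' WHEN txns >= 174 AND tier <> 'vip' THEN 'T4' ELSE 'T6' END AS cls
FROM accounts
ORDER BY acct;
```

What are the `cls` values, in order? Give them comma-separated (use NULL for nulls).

T5, T6, T5, T4, T6, T6, T3, T5, T4

acct=U14: txns >= 253 AND country = 'US' → T5
acct=U15: ELSE → T6
acct=U29: txns >= 253 AND country = 'US' → T5
acct=U63: txns >= 174 AND tier <> 'vip' → T4
acct=U71: ELSE → T6
acct=U72: ELSE → T6
acct=U73: txns >= 200 AND country IN ('UK', 'FR', 'DE') → T3
acct=U79: txns >= 253 AND country = 'US' → T5
acct=U83: txns >= 174 AND tier <> 'vip' → T4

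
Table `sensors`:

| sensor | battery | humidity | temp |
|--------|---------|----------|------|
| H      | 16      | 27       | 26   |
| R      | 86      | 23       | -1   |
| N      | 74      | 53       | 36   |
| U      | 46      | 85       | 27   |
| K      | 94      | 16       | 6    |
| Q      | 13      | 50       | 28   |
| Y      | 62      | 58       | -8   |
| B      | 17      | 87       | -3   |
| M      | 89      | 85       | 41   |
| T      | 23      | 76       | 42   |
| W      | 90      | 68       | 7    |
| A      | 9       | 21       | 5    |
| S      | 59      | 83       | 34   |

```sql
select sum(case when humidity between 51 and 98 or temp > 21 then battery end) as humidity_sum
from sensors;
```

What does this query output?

sensor=H: ✓ → 16
sensor=R: ✗
sensor=N: ✓ → 74
sensor=U: ✓ → 46
sensor=K: ✗
sensor=Q: ✓ → 13
sensor=Y: ✓ → 62
sensor=B: ✓ → 17
sensor=M: ✓ → 89
sensor=T: ✓ → 23
sensor=W: ✓ → 90
sensor=A: ✗
sensor=S: ✓ → 59
humidity_sum = 16 + 74 + 46 + 13 + 62 + 17 + 89 + 23 + 90 + 59 = 489

489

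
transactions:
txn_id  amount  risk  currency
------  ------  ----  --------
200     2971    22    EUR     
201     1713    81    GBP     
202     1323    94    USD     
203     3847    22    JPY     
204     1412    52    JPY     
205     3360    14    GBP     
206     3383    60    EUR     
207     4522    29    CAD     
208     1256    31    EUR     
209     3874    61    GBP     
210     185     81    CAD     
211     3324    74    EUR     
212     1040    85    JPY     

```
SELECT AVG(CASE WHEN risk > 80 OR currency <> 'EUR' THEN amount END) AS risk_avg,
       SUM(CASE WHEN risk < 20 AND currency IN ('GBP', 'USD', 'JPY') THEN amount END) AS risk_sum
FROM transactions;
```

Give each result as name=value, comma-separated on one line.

[risk_avg: risk > 80 OR currency <> 'EUR']
txn_id=200: ✗
txn_id=201: ✓ → 1713
txn_id=202: ✓ → 1323
txn_id=203: ✓ → 3847
txn_id=204: ✓ → 1412
txn_id=205: ✓ → 3360
txn_id=206: ✗
txn_id=207: ✓ → 4522
txn_id=208: ✗
txn_id=209: ✓ → 3874
txn_id=210: ✓ → 185
txn_id=211: ✗
txn_id=212: ✓ → 1040
risk_avg = (1713 + 1323 + 3847 + 1412 + 3360 + 4522 + 3874 + 185 + 1040) / 9 = 2364
—
[risk_sum: risk < 20 AND currency IN ('GBP', 'USD', 'JPY')]
txn_id=200: ✗
txn_id=201: ✗
txn_id=202: ✗
txn_id=203: ✗
txn_id=204: ✗
txn_id=205: ✓ → 3360
txn_id=206: ✗
txn_id=207: ✗
txn_id=208: ✗
txn_id=209: ✗
txn_id=210: ✗
txn_id=211: ✗
txn_id=212: ✗
risk_sum = 3360

risk_avg=2364, risk_sum=3360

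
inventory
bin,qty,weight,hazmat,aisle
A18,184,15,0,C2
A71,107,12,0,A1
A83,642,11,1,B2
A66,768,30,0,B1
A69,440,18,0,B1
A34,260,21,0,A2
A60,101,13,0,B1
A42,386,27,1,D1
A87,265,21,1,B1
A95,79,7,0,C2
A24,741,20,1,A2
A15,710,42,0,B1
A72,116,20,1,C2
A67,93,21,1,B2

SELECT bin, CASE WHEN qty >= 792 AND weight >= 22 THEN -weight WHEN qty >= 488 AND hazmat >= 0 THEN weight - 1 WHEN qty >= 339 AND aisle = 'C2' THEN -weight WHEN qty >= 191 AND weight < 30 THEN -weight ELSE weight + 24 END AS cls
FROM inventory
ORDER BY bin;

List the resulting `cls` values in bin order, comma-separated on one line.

bin=A15: qty >= 488 AND hazmat >= 0 → 41
bin=A18: ELSE → 39
bin=A24: qty >= 488 AND hazmat >= 0 → 19
bin=A34: qty >= 191 AND weight < 30 → -21
bin=A42: qty >= 191 AND weight < 30 → -27
bin=A60: ELSE → 37
bin=A66: qty >= 488 AND hazmat >= 0 → 29
bin=A67: ELSE → 45
bin=A69: qty >= 191 AND weight < 30 → -18
bin=A71: ELSE → 36
bin=A72: ELSE → 44
bin=A83: qty >= 488 AND hazmat >= 0 → 10
bin=A87: qty >= 191 AND weight < 30 → -21
bin=A95: ELSE → 31

41, 39, 19, -21, -27, 37, 29, 45, -18, 36, 44, 10, -21, 31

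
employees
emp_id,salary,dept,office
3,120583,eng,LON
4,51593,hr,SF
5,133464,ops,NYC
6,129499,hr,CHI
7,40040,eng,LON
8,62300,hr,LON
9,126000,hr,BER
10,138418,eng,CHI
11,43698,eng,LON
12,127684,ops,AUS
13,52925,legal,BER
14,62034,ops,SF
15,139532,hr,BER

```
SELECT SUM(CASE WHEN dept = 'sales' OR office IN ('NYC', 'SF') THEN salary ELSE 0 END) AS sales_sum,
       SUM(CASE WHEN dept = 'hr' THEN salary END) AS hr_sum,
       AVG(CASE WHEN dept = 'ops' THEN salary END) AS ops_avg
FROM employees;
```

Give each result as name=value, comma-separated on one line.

[sales_sum: dept = 'sales' OR office IN ('NYC', 'SF')]
emp_id=3: ✗
emp_id=4: ✓ → 51593
emp_id=5: ✓ → 133464
emp_id=6: ✗
emp_id=7: ✗
emp_id=8: ✗
emp_id=9: ✗
emp_id=10: ✗
emp_id=11: ✗
emp_id=12: ✗
emp_id=13: ✗
emp_id=14: ✓ → 62034
emp_id=15: ✗
sales_sum = 51593 + 133464 + 62034 = 247091
—
[hr_sum: dept = 'hr']
emp_id=3: ✗
emp_id=4: ✓ → 51593
emp_id=5: ✗
emp_id=6: ✓ → 129499
emp_id=7: ✗
emp_id=8: ✓ → 62300
emp_id=9: ✓ → 126000
emp_id=10: ✗
emp_id=11: ✗
emp_id=12: ✗
emp_id=13: ✗
emp_id=14: ✗
emp_id=15: ✓ → 139532
hr_sum = 51593 + 129499 + 62300 + 126000 + 139532 = 508924
—
[ops_avg: dept = 'ops']
emp_id=3: ✗
emp_id=4: ✗
emp_id=5: ✓ → 133464
emp_id=6: ✗
emp_id=7: ✗
emp_id=8: ✗
emp_id=9: ✗
emp_id=10: ✗
emp_id=11: ✗
emp_id=12: ✓ → 127684
emp_id=13: ✗
emp_id=14: ✓ → 62034
emp_id=15: ✗
ops_avg = (133464 + 127684 + 62034) / 3 = 107727.3333333333

sales_sum=247091, hr_sum=508924, ops_avg=107727.3333333333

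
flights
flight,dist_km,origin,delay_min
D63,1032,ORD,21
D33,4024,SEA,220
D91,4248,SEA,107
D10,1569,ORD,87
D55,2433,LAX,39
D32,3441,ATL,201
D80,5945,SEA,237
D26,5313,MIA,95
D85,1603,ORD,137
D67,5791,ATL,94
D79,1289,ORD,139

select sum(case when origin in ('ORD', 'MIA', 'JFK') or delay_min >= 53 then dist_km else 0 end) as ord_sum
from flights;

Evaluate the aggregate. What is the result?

34255

flight=D63: ✓ → 1032
flight=D33: ✓ → 4024
flight=D91: ✓ → 4248
flight=D10: ✓ → 1569
flight=D55: ✗
flight=D32: ✓ → 3441
flight=D80: ✓ → 5945
flight=D26: ✓ → 5313
flight=D85: ✓ → 1603
flight=D67: ✓ → 5791
flight=D79: ✓ → 1289
ord_sum = 1032 + 4024 + 4248 + 1569 + 3441 + 5945 + 5313 + 1603 + 5791 + 1289 = 34255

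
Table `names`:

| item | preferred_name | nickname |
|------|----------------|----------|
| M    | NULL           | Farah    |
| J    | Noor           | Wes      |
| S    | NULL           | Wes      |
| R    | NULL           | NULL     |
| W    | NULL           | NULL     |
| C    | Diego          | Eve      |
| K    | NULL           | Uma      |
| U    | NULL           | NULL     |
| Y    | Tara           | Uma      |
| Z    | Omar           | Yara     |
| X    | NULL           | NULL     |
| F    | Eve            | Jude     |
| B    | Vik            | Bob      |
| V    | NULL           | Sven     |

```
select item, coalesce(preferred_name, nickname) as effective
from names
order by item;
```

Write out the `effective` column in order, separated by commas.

Vik, Diego, Eve, Noor, Uma, Farah, NULL, Wes, NULL, Sven, NULL, NULL, Tara, Omar

item=B: preferred_name=Vik → Vik
item=C: preferred_name=Diego → Diego
item=F: preferred_name=Eve → Eve
item=J: preferred_name=Noor → Noor
item=K: preferred_name=NULL, nickname=Uma → Uma
item=M: preferred_name=NULL, nickname=Farah → Farah
item=R: preferred_name=NULL, nickname=NULL (all NULL) → NULL
item=S: preferred_name=NULL, nickname=Wes → Wes
item=U: preferred_name=NULL, nickname=NULL (all NULL) → NULL
item=V: preferred_name=NULL, nickname=Sven → Sven
item=W: preferred_name=NULL, nickname=NULL (all NULL) → NULL
item=X: preferred_name=NULL, nickname=NULL (all NULL) → NULL
item=Y: preferred_name=Tara → Tara
item=Z: preferred_name=Omar → Omar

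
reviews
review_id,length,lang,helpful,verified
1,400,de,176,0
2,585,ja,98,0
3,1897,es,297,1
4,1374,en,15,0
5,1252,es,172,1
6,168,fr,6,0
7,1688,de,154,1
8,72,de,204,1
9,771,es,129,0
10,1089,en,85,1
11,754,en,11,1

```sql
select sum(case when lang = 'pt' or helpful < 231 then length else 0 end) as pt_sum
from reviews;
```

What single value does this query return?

review_id=1: ✓ → 400
review_id=2: ✓ → 585
review_id=3: ✗
review_id=4: ✓ → 1374
review_id=5: ✓ → 1252
review_id=6: ✓ → 168
review_id=7: ✓ → 1688
review_id=8: ✓ → 72
review_id=9: ✓ → 771
review_id=10: ✓ → 1089
review_id=11: ✓ → 754
pt_sum = 400 + 585 + 1374 + 1252 + 168 + 1688 + 72 + 771 + 1089 + 754 = 8153

8153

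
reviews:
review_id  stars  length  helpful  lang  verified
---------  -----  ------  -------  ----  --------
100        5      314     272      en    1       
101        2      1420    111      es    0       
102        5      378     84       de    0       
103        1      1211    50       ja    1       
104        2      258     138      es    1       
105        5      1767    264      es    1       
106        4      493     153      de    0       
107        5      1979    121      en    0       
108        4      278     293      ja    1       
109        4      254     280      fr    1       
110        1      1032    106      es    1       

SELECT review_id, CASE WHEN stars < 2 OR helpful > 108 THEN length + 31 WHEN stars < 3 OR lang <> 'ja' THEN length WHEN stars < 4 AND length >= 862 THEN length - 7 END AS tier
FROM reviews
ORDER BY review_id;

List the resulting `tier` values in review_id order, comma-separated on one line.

review_id=100: stars < 2 OR helpful > 108 → 345
review_id=101: stars < 2 OR helpful > 108 → 1451
review_id=102: stars < 3 OR lang <> 'ja' → 378
review_id=103: stars < 2 OR helpful > 108 → 1242
review_id=104: stars < 2 OR helpful > 108 → 289
review_id=105: stars < 2 OR helpful > 108 → 1798
review_id=106: stars < 2 OR helpful > 108 → 524
review_id=107: stars < 2 OR helpful > 108 → 2010
review_id=108: stars < 2 OR helpful > 108 → 309
review_id=109: stars < 2 OR helpful > 108 → 285
review_id=110: stars < 2 OR helpful > 108 → 1063

345, 1451, 378, 1242, 289, 1798, 524, 2010, 309, 285, 1063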